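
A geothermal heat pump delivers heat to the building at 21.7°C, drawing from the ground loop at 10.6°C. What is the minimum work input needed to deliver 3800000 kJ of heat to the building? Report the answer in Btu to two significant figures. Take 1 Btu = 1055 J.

In absolute terms T_C = 283.75 K and T_H = 294.85 K, so ΔT = 11.10 K.
The reversible limit is COP_HP = T_H/ΔT = 26.56, so W_min = Q_H/COP = Q_H·ΔT/T_H.
W_min = 3800000 × 11.10/294.85 = 143100 kJ = 135600 Btu.

140000 Btu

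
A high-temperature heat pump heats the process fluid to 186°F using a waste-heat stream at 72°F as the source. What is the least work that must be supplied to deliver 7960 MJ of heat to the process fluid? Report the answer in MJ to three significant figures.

In absolute terms T_C = 295.37 K and T_H = 358.71 K, so ΔT = 63.33 K.
The reversible limit is COP_HP = T_H/ΔT = 5.664, so W_min = Q_H/COP = Q_H·ΔT/T_H.
W_min = 7960 × 63.33/358.71 = 1405 MJ.

1410 MJ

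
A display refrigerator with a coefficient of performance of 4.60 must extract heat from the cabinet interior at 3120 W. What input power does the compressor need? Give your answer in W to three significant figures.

Ẇ = Q̇_C/COP = 3120/4.60 = 678.3 W.

678 W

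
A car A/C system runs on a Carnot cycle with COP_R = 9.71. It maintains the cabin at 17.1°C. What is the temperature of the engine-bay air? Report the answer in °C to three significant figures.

COP_R = T_C/(T_H − T_C) gives T_H − T_C = T_C/COP.
With T_C = 290.25 K, T_H = 290.25 × (1 + 1/9.71) = 320.14 K.
Converting, 320.14 K = 46.99°C.

47.0 °C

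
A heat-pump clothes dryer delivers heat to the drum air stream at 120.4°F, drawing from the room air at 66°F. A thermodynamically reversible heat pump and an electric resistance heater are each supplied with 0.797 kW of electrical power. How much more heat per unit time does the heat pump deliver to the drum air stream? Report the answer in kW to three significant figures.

7.70 kW

In absolute terms T_C = 292.04 K and T_H = 322.26 K, so ΔT = 30.22 K.
COP_Carnot = T_H/ΔT = 322.26/30.22 = 10.66.
The heat pump delivers Q̇_H = COP × Ẇ = 8.498 kW; the resistance heater delivers Ẇ = 0.7970 kW.
Extra = (COP − 1)·Ẇ = 7.701 kW.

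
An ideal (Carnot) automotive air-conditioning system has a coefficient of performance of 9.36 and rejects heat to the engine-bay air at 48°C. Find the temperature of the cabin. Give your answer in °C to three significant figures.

17.0 °C

For a Carnot refrigerator COP_R = T_C/(T_H − T_C), so T_C = COP·T_H/(1 + COP).
With T_H = 321.15 K, T_C = 9.36 × 321.15/10.36 = 290.15 K.
Converting, 290.15 K = 17.00°C.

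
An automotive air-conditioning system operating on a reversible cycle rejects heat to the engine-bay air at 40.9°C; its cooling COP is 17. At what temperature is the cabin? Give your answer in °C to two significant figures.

For a Carnot refrigerator COP_R = T_C/(T_H − T_C), so T_C = COP·T_H/(1 + COP).
With T_H = 314.05 K, T_C = 17 × 314.05/18.00 = 296.60 K.
Converting, 296.60 K = 23.45°C.

23 °C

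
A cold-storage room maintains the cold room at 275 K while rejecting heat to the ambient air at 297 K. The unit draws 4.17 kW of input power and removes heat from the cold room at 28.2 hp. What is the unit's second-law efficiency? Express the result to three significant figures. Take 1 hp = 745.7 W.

Converting, Q̇_C = 28.20 hp = 21.03 kW, so COP_actual = Q̇_C/Ẇ = 21.03/4.170 = 5.043.
The reservoir spacing is ΔT = 297 − 275 = 22.00 K.
COP_Carnot = T_C/ΔT = 275.00/22.00 = 12.50.
η_II = COP_actual/COP_Carnot = 5.043/12.50 = 0.4034.

0.403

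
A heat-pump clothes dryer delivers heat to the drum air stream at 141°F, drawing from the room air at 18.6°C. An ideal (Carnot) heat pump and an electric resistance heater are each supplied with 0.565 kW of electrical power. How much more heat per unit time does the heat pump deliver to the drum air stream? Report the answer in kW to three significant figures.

3.93 kW

In absolute terms T_C = 291.75 K and T_H = 333.71 K, so ΔT = 41.96 K.
COP_Carnot = T_H/ΔT = 333.71/41.96 = 7.954.
The heat pump delivers Q̇_H = COP × Ẇ = 4.494 kW; the resistance heater delivers Ẇ = 0.5650 kW.
Extra = (COP − 1)·Ẇ = 3.929 kW.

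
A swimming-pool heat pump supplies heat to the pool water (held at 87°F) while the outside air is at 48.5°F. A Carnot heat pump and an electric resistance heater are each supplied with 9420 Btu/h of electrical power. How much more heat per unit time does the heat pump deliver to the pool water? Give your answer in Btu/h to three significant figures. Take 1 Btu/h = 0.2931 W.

In absolute terms T_C = 282.32 K and T_H = 303.71 K, so ΔT = 21.39 K.
COP_Carnot = T_H/ΔT = 303.71/21.39 = 14.20.
The heat pump delivers Q̇_H = COP × Ẇ = 133800 Btu/h; the resistance heater delivers Ẇ = 9420 Btu/h.
Extra = (COP − 1)·Ẇ = 124300 Btu/h.

124000 Btu/h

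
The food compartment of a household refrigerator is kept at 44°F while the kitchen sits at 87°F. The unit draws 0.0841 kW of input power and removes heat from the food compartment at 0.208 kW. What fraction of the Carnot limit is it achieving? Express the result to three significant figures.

0.211

COP_actual = Q̇_C/Ẇ = 0.2080/0.08410 = 2.473.
In absolute terms T_C = 279.82 K and T_H = 303.71 K, so ΔT = 23.89 K.
COP_Carnot = T_C/ΔT = 279.82/23.89 = 11.71.
η_II = COP_actual/COP_Carnot = 2.473/11.71 = 0.2111.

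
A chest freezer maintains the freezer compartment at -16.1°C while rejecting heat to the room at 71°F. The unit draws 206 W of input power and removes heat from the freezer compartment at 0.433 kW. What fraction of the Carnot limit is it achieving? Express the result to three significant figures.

0.309

Converting, Q̇_C = 0.4330 kW = 433.0 W, so COP_actual = Q̇_C/Ẇ = 433.0/206.0 = 2.102.
In absolute terms T_C = 257.05 K and T_H = 294.82 K, so ΔT = 37.77 K.
COP_Carnot = T_C/ΔT = 257.05/37.77 = 6.806.
η_II = COP_actual/COP_Carnot = 2.102/6.806 = 0.3088.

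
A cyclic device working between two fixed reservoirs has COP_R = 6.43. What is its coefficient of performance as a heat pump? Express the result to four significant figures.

The first law on one cycle gives Q_H = Q_C + W, so Q_H/W = Q_C/W + 1.
COP_HP = COP_R + 1 = 6.43 + 1 = 7.43.

7.430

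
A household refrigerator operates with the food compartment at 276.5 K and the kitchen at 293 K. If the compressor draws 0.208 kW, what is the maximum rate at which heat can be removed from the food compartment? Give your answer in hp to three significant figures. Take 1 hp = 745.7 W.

The reservoir spacing is ΔT = 293 − 276.5 = 16.50 K.
COP_Carnot = T_C/ΔT = 276.50/16.50 = 16.76.
Q̇_max = COP_Carnot × Ẇ = 16.76 × 0.2080 kW = 3.486 kW = 4.674 hp.

4.67 hp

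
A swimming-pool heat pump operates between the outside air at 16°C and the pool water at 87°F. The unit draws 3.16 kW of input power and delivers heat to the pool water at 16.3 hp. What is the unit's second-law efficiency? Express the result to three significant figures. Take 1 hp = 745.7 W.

0.184

Converting, Q̇_H = 16.30 hp = 12.15 kW, so COP_actual = Q̇_H/Ẇ = 12.15/3.160 = 3.846.
In absolute terms T_C = 289.15 K and T_H = 303.71 K, so ΔT = 14.56 K.
COP_Carnot = T_H/ΔT = 303.71/14.56 = 20.87.
η_II = COP_actual/COP_Carnot = 3.846/20.87 = 0.1843.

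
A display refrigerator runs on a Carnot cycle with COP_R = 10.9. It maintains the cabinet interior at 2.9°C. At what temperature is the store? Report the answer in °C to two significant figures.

28 °C

COP_R = T_C/(T_H − T_C) gives T_H − T_C = T_C/COP.
With T_C = 276.05 K, T_H = 276.05 × (1 + 1/10.9) = 301.38 K.
Converting, 301.38 K = 28.23°C.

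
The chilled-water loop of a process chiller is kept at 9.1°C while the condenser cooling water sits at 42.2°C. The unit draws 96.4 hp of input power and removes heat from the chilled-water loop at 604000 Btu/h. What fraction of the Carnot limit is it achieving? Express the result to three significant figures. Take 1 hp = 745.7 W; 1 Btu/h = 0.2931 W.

0.289

Converting, Q̇_C = 604000 Btu/h = 237.4 hp, so COP_actual = Q̇_C/Ẇ = 237.4/96.40 = 2.463.
In absolute terms T_C = 282.25 K and T_H = 315.35 K, so ΔT = 33.10 K.
COP_Carnot = T_C/ΔT = 282.25/33.10 = 8.527.
η_II = COP_actual/COP_Carnot = 2.463/8.527 = 0.2888.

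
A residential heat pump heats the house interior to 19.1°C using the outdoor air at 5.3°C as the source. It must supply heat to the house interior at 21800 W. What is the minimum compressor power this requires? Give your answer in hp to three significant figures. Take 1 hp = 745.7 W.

In absolute terms T_C = 278.45 K and T_H = 292.25 K, so ΔT = 13.80 K.
COP_Carnot = T_H/ΔT = 292.25/13.80 = 21.18.
Ẇ_min = Q̇/COP_Carnot = 21800/21.18 = 1029 W = 1.380 hp.

1.38 hp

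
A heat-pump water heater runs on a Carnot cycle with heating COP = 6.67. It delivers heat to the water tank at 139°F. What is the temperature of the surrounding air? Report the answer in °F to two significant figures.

49 °F

COP_HP = T_H/(T_H − T_C) gives T_H − T_C = T_H/COP.
With T_H = 332.59 K, T_C = 332.59 × (1 − 1/6.67) = 282.73 K.
Converting, 282.73 K = 49.24°F.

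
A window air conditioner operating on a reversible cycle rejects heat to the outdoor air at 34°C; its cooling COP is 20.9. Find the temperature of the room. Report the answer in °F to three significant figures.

For a Carnot refrigerator COP_R = T_C/(T_H − T_C), so T_C = COP·T_H/(1 + COP).
With T_H = 307.15 K, T_C = 20.9 × 307.15/21.90 = 293.12 K.
Converting, 293.12 K = 67.95°F.

68.0 °F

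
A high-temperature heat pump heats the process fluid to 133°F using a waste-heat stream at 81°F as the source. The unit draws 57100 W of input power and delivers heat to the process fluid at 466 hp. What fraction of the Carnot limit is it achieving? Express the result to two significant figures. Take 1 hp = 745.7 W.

0.53

Converting, Q̇_H = 466.0 hp = 347500 W, so COP_actual = Q̇_H/Ẇ = 347500/57100 = 6.086.
In absolute terms T_C = 300.37 K and T_H = 329.26 K, so ΔT = 28.89 K.
COP_Carnot = T_H/ΔT = 329.26/28.89 = 11.40.
η_II = COP_actual/COP_Carnot = 6.086/11.40 = 0.5340.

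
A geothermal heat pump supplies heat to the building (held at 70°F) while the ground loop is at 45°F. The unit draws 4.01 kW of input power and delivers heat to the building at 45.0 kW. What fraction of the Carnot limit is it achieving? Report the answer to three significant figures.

0.530

COP_actual = Q̇_H/Ẇ = 45.00/4.010 = 11.22.
In absolute terms T_C = 280.37 K and T_H = 294.26 K, so ΔT = 13.89 K.
COP_Carnot = T_H/ΔT = 294.26/13.89 = 21.19.
η_II = COP_actual/COP_Carnot = 11.22/21.19 = 0.5297.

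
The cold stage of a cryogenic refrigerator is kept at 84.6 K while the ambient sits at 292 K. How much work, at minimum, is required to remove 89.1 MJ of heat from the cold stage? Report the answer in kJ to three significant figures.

218000 kJ

The reservoir spacing is ΔT = 292 − 84.6 = 207.4 K.
The reversible limit is COP_R = T_C/ΔT = 0.4079, so W_min = Q_C/COP = Q_C·ΔT/T_C.
W_min = 89.10 × 207.4/84.60 = 218.4 MJ = 218400 kJ.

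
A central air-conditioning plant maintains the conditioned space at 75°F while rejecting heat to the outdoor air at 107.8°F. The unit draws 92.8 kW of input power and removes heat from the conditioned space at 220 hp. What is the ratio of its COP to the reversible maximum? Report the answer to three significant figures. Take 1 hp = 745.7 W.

Converting, Q̇_C = 220.0 hp = 164.1 kW, so COP_actual = Q̇_C/Ẇ = 164.1/92.80 = 1.768.
In absolute terms T_C = 297.04 K and T_H = 315.26 K, so ΔT = 18.22 K.
COP_Carnot = T_C/ΔT = 297.04/18.22 = 16.30.
η_II = COP_actual/COP_Carnot = 1.768/16.30 = 0.1084.

0.108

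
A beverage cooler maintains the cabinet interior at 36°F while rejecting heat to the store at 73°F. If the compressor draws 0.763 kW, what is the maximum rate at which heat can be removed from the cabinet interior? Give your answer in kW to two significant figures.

10 kW

In absolute terms T_C = 275.37 K and T_H = 295.93 K, so ΔT = 20.56 K.
COP_Carnot = T_C/ΔT = 275.37/20.56 = 13.40.
Q̇_max = COP_Carnot × Ẇ = 13.40 × 0.7630 kW = 10.22 kW.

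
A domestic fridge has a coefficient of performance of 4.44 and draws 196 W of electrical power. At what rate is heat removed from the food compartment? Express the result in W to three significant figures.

Q̇_C = COP × Ẇ = 4.44 × 196.0 = 870.2 W.

870 W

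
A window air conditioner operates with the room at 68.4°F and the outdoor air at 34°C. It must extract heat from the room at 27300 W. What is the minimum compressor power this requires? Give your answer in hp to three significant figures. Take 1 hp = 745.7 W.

1.72 hp

In absolute terms T_C = 293.37 K and T_H = 307.15 K, so ΔT = 13.78 K.
COP_Carnot = T_C/ΔT = 293.37/13.78 = 21.29.
Ẇ_min = Q̇/COP_Carnot = 27300/21.29 = 1282 W = 1.719 hp.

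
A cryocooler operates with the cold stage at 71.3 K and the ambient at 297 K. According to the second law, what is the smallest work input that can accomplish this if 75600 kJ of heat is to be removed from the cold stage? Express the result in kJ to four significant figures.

239300 kJ

The reservoir spacing is ΔT = 297 − 71.3 = 225.7 K.
The reversible limit is COP_R = T_C/ΔT = 0.3159, so W_min = Q_C/COP = Q_C·ΔT/T_C.
W_min = 75600 × 225.7/71.30 = 239300 kJ.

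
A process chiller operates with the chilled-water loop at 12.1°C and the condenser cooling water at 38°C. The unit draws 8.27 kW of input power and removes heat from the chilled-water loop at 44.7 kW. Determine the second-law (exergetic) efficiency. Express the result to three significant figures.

COP_actual = Q̇_C/Ẇ = 44.70/8.270 = 5.405.
In absolute terms T_C = 285.25 K and T_H = 311.15 K, so ΔT = 25.90 K.
COP_Carnot = T_C/ΔT = 285.25/25.90 = 11.01.
η_II = COP_actual/COP_Carnot = 5.405/11.01 = 0.4908.

0.491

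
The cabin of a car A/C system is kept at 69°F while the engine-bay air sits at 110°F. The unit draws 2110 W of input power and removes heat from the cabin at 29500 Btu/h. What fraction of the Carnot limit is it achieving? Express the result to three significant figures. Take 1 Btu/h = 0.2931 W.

Converting, Q̇_C = 29500 Btu/h = 8646 W, so COP_actual = Q̇_C/Ẇ = 8646/2110 = 4.098.
In absolute terms T_C = 293.71 K and T_H = 316.48 K, so ΔT = 22.78 K.
COP_Carnot = T_C/ΔT = 293.71/22.78 = 12.89.
η_II = COP_actual/COP_Carnot = 4.098/12.89 = 0.3178.

0.318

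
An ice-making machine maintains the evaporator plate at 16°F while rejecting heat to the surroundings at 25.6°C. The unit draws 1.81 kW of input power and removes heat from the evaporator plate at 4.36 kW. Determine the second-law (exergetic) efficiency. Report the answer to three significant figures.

COP_actual = Q̇_C/Ẇ = 4.360/1.810 = 2.409.
In absolute terms T_C = 264.26 K and T_H = 298.75 K, so ΔT = 34.49 K.
COP_Carnot = T_C/ΔT = 264.26/34.49 = 7.662.
η_II = COP_actual/COP_Carnot = 2.409/7.662 = 0.3144.

0.314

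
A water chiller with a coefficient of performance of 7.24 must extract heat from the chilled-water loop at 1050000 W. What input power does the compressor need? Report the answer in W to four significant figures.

Ẇ = Q̇_C/COP = 1050000/7.24 = 145000 W.

145000 W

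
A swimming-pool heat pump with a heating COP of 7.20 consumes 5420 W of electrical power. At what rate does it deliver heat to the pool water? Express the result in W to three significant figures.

39000 W

Q̇_H = COP_HP × Ẇ = 7.20 × 5420 = 39020 W.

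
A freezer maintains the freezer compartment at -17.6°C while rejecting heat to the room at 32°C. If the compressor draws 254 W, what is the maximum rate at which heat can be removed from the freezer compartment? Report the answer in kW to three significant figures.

In absolute terms T_C = 255.55 K and T_H = 305.15 K, so ΔT = 49.60 K.
COP_Carnot = T_C/ΔT = 255.55/49.60 = 5.152.
Q̇_max = COP_Carnot × Ẇ = 5.152 × 254.0 W = 1309 W = 1.309 kW.

1.31 kW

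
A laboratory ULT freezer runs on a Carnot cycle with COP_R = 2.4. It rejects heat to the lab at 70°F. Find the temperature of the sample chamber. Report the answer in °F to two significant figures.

-86 °F

For a Carnot refrigerator COP_R = T_C/(T_H − T_C), so T_C = COP·T_H/(1 + COP).
With T_H = 294.26 K, T_C = 2.4 × 294.26/3.400 = 207.71 K.
Converting, 207.71 K = -85.79°F.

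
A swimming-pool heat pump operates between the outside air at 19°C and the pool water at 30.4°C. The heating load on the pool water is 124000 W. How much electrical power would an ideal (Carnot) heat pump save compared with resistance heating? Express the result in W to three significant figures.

119000 W

In absolute terms T_C = 292.15 K and T_H = 303.55 K, so ΔT = 11.40 K.
COP_Carnot = T_H/ΔT = 303.55/11.40 = 26.63.
Resistance heating needs Ẇ_res = Q̇_H = 124000 W; the reversible heat pump needs only Ẇ_hp = Q̇_H/COP = 4657 W.
Saving = 124000 − 4657 = 119300 W.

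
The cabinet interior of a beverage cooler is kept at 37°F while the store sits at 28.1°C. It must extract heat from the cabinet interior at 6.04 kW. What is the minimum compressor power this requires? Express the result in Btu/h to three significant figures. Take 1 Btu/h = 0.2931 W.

In absolute terms T_C = 275.93 K and T_H = 301.25 K, so ΔT = 25.32 K.
COP_Carnot = T_C/ΔT = 275.93/25.32 = 10.90.
Ẇ_min = Q̇/COP_Carnot = 6.040/10.90 = 0.5543 kW = 1891 Btu/h.

1890 Btu/h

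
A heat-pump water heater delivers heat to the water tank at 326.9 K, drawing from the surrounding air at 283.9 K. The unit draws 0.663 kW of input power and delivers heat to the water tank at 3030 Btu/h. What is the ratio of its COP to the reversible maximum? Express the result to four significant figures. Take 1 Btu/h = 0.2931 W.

Converting, Q̇_H = 3030 Btu/h = 0.8881 kW, so COP_actual = Q̇_H/Ẇ = 0.8881/0.6630 = 1.340.
The reservoir spacing is ΔT = 326.9 − 283.9 = 43.00 K.
COP_Carnot = T_H/ΔT = 326.90/43.00 = 7.602.
η_II = COP_actual/COP_Carnot = 1.340/7.602 = 0.1762.

0.1762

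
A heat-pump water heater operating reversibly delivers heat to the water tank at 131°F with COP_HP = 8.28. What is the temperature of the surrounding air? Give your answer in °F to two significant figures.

COP_HP = T_H/(T_H − T_C) gives T_H − T_C = T_H/COP.
With T_H = 328.15 K, T_C = 328.15 × (1 − 1/8.28) = 288.52 K.
Converting, 288.52 K = 59.66°F.

60 °F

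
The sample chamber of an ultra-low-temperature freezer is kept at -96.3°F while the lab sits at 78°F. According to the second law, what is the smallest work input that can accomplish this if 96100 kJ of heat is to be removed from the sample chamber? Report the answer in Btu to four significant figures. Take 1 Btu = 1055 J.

In absolute terms T_C = 201.87 K and T_H = 298.71 K, so ΔT = 96.83 K.
The reversible limit is COP_R = T_C/ΔT = 2.085, so W_min = Q_C/COP = Q_C·ΔT/T_C.
W_min = 96100 × 96.83/201.87 = 46100 kJ = 43690 Btu.

43690 Btu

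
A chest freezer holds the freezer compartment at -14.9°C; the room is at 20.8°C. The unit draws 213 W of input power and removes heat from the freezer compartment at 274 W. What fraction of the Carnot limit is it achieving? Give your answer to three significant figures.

0.178

COP_actual = Q̇_C/Ẇ = 274.0/213.0 = 1.286.
In absolute terms T_C = 258.25 K and T_H = 293.95 K, so ΔT = 35.70 K.
COP_Carnot = T_C/ΔT = 258.25/35.70 = 7.234.
η_II = COP_actual/COP_Carnot = 1.286/7.234 = 0.1778.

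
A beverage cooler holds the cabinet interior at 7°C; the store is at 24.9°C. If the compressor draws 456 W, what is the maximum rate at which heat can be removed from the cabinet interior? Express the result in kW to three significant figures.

In absolute terms T_C = 280.15 K and T_H = 298.05 K, so ΔT = 17.90 K.
COP_Carnot = T_C/ΔT = 280.15/17.90 = 15.65.
Q̇_max = COP_Carnot × Ẇ = 15.65 × 456.0 W = 7137 W = 7.137 kW.

7.14 kW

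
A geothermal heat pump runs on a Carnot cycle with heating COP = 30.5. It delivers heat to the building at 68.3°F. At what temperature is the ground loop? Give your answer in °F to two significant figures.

COP_HP = T_H/(T_H − T_C) gives T_H − T_C = T_H/COP.
With T_H = 293.32 K, T_C = 293.32 × (1 − 1/30.5) = 283.70 K.
Converting, 283.70 K = 50.99°F.

51 °F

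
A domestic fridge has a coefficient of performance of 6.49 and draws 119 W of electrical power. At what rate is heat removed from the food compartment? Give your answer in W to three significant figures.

772 W

Q̇_C = COP × Ẇ = 6.49 × 119.0 = 772.3 W.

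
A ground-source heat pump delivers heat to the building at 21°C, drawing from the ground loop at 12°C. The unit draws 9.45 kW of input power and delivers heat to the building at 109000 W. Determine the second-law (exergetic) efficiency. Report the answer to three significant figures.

0.353

Converting, Q̇_H = 109000 W = 109.0 kW, so COP_actual = Q̇_H/Ẇ = 109.0/9.450 = 11.53.
In absolute terms T_C = 285.15 K and T_H = 294.15 K, so ΔT = 9.000 K.
COP_Carnot = T_H/ΔT = 294.15/9.000 = 32.68.
η_II = COP_actual/COP_Carnot = 11.53/32.68 = 0.3529.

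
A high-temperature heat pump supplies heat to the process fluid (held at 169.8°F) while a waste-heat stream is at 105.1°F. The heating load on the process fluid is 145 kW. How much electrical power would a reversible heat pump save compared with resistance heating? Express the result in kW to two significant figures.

130 kW

In absolute terms T_C = 313.76 K and T_H = 349.71 K, so ΔT = 35.94 K.
COP_Carnot = T_H/ΔT = 349.71/35.94 = 9.729.
Resistance heating needs Ẇ_res = Q̇_H = 145.0 kW; the reversible heat pump needs only Ẇ_hp = Q̇_H/COP = 14.90 kW.
Saving = 145.0 − 14.90 = 130.1 kW.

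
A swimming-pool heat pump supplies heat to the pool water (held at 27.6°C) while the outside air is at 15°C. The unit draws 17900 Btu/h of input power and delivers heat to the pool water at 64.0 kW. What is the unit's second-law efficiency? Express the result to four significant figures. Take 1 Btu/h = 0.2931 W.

Converting, Q̇_H = 64.00 kW = 218400 Btu/h, so COP_actual = Q̇_H/Ẇ = 218400/17900 = 12.20.
In absolute terms T_C = 288.15 K and T_H = 300.75 K, so ΔT = 12.60 K.
COP_Carnot = T_H/ΔT = 300.75/12.60 = 23.87.
η_II = COP_actual/COP_Carnot = 12.20/23.87 = 0.5111.

0.5111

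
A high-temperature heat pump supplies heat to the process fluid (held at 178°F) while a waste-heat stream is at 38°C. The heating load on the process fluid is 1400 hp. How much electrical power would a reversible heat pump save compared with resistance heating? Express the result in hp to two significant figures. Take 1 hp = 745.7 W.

In absolute terms T_C = 311.15 K and T_H = 354.26 K, so ΔT = 43.11 K.
COP_Carnot = T_H/ΔT = 354.26/43.11 = 8.217.
Resistance heating needs Ẇ_res = Q̇_H = 1400 hp; the reversible heat pump needs only Ẇ_hp = Q̇_H/COP = 170.4 hp.
Saving = 1400 − 170.4 = 1230 hp.

1200 hp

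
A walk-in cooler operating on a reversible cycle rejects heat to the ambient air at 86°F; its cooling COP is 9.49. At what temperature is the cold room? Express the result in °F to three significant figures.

For a Carnot refrigerator COP_R = T_C/(T_H − T_C), so T_C = COP·T_H/(1 + COP).
With T_H = 303.15 K, T_C = 9.49 × 303.15/10.49 = 274.25 K.
Converting, 274.25 K = 33.98°F.

34.0 °F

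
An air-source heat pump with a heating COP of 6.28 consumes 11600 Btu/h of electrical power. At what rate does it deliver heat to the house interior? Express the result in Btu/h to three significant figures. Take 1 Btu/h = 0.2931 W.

Q̇_H = COP_HP × Ẇ = 6.28 × 11600 = 72850 Btu/h.

72800 Btu/h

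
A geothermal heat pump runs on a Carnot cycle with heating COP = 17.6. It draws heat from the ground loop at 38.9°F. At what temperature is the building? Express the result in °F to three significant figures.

COP_HP = T_H/(T_H − T_C) rearranges to T_H = COP·T_C/(COP − 1).
With T_C = 276.98 K, T_H = 17.6 × 276.98/16.60 = 293.67 K.
Converting, 293.67 K = 68.93°F.

68.9 °F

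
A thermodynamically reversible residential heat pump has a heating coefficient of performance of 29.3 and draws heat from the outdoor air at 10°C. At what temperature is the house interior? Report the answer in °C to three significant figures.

COP_HP = T_H/(T_H − T_C) rearranges to T_H = COP·T_C/(COP − 1).
With T_C = 283.15 K, T_H = 29.3 × 283.15/28.30 = 293.16 K.
Converting, 293.16 K = 20.01°C.

20.0 °C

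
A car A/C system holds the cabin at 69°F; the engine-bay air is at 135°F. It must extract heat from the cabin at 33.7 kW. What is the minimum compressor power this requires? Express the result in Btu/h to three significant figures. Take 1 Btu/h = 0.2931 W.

14400 Btu/h

In absolute terms T_C = 293.71 K and T_H = 330.37 K, so ΔT = 36.67 K.
COP_Carnot = T_C/ΔT = 293.71/36.67 = 8.010.
Ẇ_min = Q̇/COP_Carnot = 33.70/8.010 = 4.207 kW = 14350 Btu/h.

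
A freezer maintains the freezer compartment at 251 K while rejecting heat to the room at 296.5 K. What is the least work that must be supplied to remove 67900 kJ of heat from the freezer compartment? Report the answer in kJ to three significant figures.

12300 kJ

The reservoir spacing is ΔT = 296.5 − 251 = 45.50 K.
The reversible limit is COP_R = T_C/ΔT = 5.516, so W_min = Q_C/COP = Q_C·ΔT/T_C.
W_min = 67900 × 45.50/251.00 = 12310 kJ.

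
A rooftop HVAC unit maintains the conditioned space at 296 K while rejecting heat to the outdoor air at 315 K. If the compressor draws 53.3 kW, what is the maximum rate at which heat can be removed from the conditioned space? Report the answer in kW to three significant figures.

830 kW

The reservoir spacing is ΔT = 315 − 296 = 19.00 K.
COP_Carnot = T_C/ΔT = 296.00/19.00 = 15.58.
Q̇_max = COP_Carnot × Ẇ = 15.58 × 53.30 kW = 830.4 kW.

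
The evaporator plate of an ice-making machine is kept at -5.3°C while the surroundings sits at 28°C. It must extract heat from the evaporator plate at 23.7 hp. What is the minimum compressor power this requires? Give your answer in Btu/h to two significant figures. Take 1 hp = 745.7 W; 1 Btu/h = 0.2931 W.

In absolute terms T_C = 267.85 K and T_H = 301.15 K, so ΔT = 33.30 K.
COP_Carnot = T_C/ΔT = 267.85/33.30 = 8.044.
Ẇ_min = Q̇/COP_Carnot = 23.70/8.044 = 2.946 hp = 7496 Btu/h.

7500 Btu/h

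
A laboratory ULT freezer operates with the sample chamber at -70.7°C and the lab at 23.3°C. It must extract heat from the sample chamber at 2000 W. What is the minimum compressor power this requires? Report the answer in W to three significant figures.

In absolute terms T_C = 202.45 K and T_H = 296.45 K, so ΔT = 94.00 K.
COP_Carnot = T_C/ΔT = 202.45/94.00 = 2.154.
Ẇ_min = Q̇/COP_Carnot = 2000/2.154 = 928.6 W.

929 W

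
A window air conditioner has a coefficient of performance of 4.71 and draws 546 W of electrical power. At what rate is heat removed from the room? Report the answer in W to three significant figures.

2570 W

Q̇_C = COP × Ẇ = 4.71 × 546.0 = 2572 W.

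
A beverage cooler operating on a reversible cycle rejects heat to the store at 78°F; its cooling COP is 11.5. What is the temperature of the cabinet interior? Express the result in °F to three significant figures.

35.0 °F

For a Carnot refrigerator COP_R = T_C/(T_H − T_C), so T_C = COP·T_H/(1 + COP).
With T_H = 298.71 K, T_C = 11.5 × 298.71/12.50 = 274.81 K.
Converting, 274.81 K = 34.99°F.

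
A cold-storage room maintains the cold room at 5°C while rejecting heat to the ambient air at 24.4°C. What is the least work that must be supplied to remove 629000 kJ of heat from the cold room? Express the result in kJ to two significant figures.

In absolute terms T_C = 278.15 K and T_H = 297.55 K, so ΔT = 19.40 K.
The reversible limit is COP_R = T_C/ΔT = 14.34, so W_min = Q_C/COP = Q_C·ΔT/T_C.
W_min = 629000 × 19.40/278.15 = 43870 kJ.

44000 kJ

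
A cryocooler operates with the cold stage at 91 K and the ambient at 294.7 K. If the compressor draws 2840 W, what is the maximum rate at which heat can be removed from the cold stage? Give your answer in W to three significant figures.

1270 W

The reservoir spacing is ΔT = 294.7 − 91 = 203.7 K.
COP_Carnot = T_C/ΔT = 91.00/203.7 = 0.4467.
Q̇_max = COP_Carnot × Ẇ = 0.4467 × 2840 W = 1269 W.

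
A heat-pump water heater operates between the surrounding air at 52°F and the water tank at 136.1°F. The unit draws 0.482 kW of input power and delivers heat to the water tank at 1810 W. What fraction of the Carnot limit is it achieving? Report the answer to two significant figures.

Converting, Q̇_H = 1810 W = 1.810 kW, so COP_actual = Q̇_H/Ẇ = 1.810/0.4820 = 3.755.
In absolute terms T_C = 284.26 K and T_H = 330.98 K, so ΔT = 46.72 K.
COP_Carnot = T_H/ΔT = 330.98/46.72 = 7.084.
η_II = COP_actual/COP_Carnot = 3.755/7.084 = 0.5301.

0.53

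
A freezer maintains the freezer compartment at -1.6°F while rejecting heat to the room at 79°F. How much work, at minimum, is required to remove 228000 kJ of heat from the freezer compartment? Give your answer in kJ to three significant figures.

40100 kJ

In absolute terms T_C = 254.48 K and T_H = 299.26 K, so ΔT = 44.78 K.
The reversible limit is COP_R = T_C/ΔT = 5.683, so W_min = Q_C/COP = Q_C·ΔT/T_C.
W_min = 228000 × 44.78/254.48 = 40120 kJ.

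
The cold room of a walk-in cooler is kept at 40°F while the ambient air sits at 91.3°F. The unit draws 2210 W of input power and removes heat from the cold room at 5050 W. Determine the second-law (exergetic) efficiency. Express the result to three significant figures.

0.235

COP_actual = Q̇_C/Ẇ = 5050/2210 = 2.285.
In absolute terms T_C = 277.59 K and T_H = 306.09 K, so ΔT = 28.50 K.
COP_Carnot = T_C/ΔT = 277.59/28.50 = 9.740.
η_II = COP_actual/COP_Carnot = 2.285/9.740 = 0.2346.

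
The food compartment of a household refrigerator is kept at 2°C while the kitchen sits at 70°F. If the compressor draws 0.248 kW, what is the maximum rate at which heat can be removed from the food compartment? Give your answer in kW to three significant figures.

3.57 kW

In absolute terms T_C = 275.15 K and T_H = 294.26 K, so ΔT = 19.11 K.
COP_Carnot = T_C/ΔT = 275.15/19.11 = 14.40.
Q̇_max = COP_Carnot × Ẇ = 14.40 × 0.2480 kW = 3.571 kW.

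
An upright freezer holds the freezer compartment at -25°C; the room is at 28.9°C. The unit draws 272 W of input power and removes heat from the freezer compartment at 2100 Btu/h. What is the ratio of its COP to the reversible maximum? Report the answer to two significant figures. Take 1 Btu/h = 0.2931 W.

Converting, Q̇_C = 2100 Btu/h = 615.5 W, so COP_actual = Q̇_C/Ẇ = 615.5/272.0 = 2.263.
In absolute terms T_C = 248.15 K and T_H = 302.05 K, so ΔT = 53.90 K.
COP_Carnot = T_C/ΔT = 248.15/53.90 = 4.604.
η_II = COP_actual/COP_Carnot = 2.263/4.604 = 0.4915.

0.49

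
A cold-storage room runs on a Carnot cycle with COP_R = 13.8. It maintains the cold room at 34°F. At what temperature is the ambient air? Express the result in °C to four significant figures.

20.99 °C

COP_R = T_C/(T_H − T_C) gives T_H − T_C = T_C/COP.
With T_C = 274.26 K, T_H = 274.26 × (1 + 1/13.8) = 294.14 K.
Converting, 294.14 K = 20.99°C.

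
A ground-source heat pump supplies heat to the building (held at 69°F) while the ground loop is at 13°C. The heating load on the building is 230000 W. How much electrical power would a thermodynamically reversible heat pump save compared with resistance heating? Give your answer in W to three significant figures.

224000 W

In absolute terms T_C = 286.15 K and T_H = 293.71 K, so ΔT = 7.556 K.
COP_Carnot = T_H/ΔT = 293.71/7.556 = 38.87.
Resistance heating needs Ẇ_res = Q̇_H = 230000 W; the reversible heat pump needs only Ẇ_hp = Q̇_H/COP = 5917 W.
Saving = 230000 − 5917 = 224100 W.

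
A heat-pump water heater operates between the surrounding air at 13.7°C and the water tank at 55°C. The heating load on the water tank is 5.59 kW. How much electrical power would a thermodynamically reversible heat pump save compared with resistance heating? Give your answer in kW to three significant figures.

4.89 kW

In absolute terms T_C = 286.85 K and T_H = 328.15 K, so ΔT = 41.30 K.
COP_Carnot = T_H/ΔT = 328.15/41.30 = 7.946.
Resistance heating needs Ẇ_res = Q̇_H = 5.590 kW; the reversible heat pump needs only Ẇ_hp = Q̇_H/COP = 0.7035 kW.
Saving = 5.590 − 0.7035 = 4.886 kW.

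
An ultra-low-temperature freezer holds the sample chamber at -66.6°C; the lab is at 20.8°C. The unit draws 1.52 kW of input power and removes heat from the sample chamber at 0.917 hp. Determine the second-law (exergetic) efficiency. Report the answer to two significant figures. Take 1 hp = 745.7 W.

Converting, Q̇_C = 0.9170 hp = 0.6838 kW, so COP_actual = Q̇_C/Ẇ = 0.6838/1.520 = 0.4499.
In absolute terms T_C = 206.55 K and T_H = 293.95 K, so ΔT = 87.40 K.
COP_Carnot = T_C/ΔT = 206.55/87.40 = 2.363.
η_II = COP_actual/COP_Carnot = 0.4499/2.363 = 0.1904.

0.19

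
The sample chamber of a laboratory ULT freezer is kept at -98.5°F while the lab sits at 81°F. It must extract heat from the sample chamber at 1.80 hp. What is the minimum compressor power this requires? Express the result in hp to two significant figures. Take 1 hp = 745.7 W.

0.89 hp

In absolute terms T_C = 200.65 K and T_H = 300.37 K, so ΔT = 99.72 K.
COP_Carnot = T_C/ΔT = 200.65/99.72 = 2.012.
Ẇ_min = Q̇/COP_Carnot = 1.800/2.012 = 0.8946 hp.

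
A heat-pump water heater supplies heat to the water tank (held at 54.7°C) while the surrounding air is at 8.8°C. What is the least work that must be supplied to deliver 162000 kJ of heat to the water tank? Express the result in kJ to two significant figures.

In absolute terms T_C = 281.95 K and T_H = 327.85 K, so ΔT = 45.90 K.
The reversible limit is COP_HP = T_H/ΔT = 7.143, so W_min = Q_H/COP = Q_H·ΔT/T_H.
W_min = 162000 × 45.90/327.85 = 22680 kJ.

23000 kJ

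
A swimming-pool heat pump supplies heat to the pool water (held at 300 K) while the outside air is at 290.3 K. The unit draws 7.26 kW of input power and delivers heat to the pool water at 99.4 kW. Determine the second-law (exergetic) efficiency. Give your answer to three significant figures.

0.443

COP_actual = Q̇_H/Ẇ = 99.40/7.260 = 13.69.
The reservoir spacing is ΔT = 300 − 290.3 = 9.700 K.
COP_Carnot = T_H/ΔT = 300.00/9.700 = 30.93.
η_II = COP_actual/COP_Carnot = 13.69/30.93 = 0.4427.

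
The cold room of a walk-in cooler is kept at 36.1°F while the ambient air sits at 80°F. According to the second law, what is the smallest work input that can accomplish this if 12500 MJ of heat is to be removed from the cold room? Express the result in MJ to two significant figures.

In absolute terms T_C = 275.43 K and T_H = 299.82 K, so ΔT = 24.39 K.
The reversible limit is COP_R = T_C/ΔT = 11.29, so W_min = Q_C/COP = Q_C·ΔT/T_C.
W_min = 12500 × 24.39/275.43 = 1107 MJ.

1100 MJ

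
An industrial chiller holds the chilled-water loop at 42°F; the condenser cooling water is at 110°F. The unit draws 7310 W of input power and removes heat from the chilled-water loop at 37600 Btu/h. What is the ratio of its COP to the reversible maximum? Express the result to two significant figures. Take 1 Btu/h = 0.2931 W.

Converting, Q̇_C = 37600 Btu/h = 11020 W, so COP_actual = Q̇_C/Ẇ = 11020/7310 = 1.508.
In absolute terms T_C = 278.71 K and T_H = 316.48 K, so ΔT = 37.78 K.
COP_Carnot = T_C/ΔT = 278.71/37.78 = 7.378.
η_II = COP_actual/COP_Carnot = 1.508/7.378 = 0.2044.

0.20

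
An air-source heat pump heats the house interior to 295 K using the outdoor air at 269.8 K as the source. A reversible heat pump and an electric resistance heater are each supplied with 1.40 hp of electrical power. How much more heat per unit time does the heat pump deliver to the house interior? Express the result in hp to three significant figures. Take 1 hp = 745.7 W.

The reservoir spacing is ΔT = 295 − 269.8 = 25.20 K.
COP_Carnot = T_H/ΔT = 295.00/25.20 = 11.71.
The heat pump delivers Q̇_H = COP × Ẇ = 16.39 hp; the resistance heater delivers Ẇ = 1.400 hp.
Extra = (COP − 1)·Ẇ = 14.99 hp.

15.0 hp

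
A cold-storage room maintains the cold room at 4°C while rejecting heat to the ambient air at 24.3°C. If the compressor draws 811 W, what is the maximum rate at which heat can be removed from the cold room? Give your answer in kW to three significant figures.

11.1 kW

In absolute terms T_C = 277.15 K and T_H = 297.45 K, so ΔT = 20.30 K.
COP_Carnot = T_C/ΔT = 277.15/20.30 = 13.65.
Q̇_max = COP_Carnot × Ẇ = 13.65 × 811.0 W = 11070 W = 11.07 kW.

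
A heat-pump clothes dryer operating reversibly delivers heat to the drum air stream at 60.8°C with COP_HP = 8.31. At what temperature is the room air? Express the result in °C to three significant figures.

20.6 °C

COP_HP = T_H/(T_H − T_C) gives T_H − T_C = T_H/COP.
With T_H = 333.95 K, T_C = 333.95 × (1 − 1/8.31) = 293.76 K.
Converting, 293.76 K = 20.61°C.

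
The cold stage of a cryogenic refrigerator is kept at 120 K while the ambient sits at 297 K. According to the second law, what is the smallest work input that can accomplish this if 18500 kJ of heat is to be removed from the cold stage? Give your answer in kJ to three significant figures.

The reservoir spacing is ΔT = 297 − 120 = 177.0 K.
The reversible limit is COP_R = T_C/ΔT = 0.6780, so W_min = Q_C/COP = Q_C·ΔT/T_C.
W_min = 18500 × 177.0/120.00 = 27290 kJ.

27300 kJ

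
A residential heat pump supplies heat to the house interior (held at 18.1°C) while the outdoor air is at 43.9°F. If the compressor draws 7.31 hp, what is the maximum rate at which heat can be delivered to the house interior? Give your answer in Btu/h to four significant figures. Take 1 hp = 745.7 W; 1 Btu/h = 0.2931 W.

471500 Btu/h

In absolute terms T_C = 279.76 K and T_H = 291.25 K, so ΔT = 11.49 K.
COP_Carnot = T_H/ΔT = 291.25/11.49 = 25.35.
Q̇_max = COP_Carnot × Ẇ = 25.35 × 7.310 hp = 185.3 hp = 471500 Btu/h.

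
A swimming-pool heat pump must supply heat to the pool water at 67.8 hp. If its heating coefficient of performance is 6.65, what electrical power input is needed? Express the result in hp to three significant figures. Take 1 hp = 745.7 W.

10.2 hp

Ẇ = Q̇_H/COP_HP = 67.80/6.65 = 10.20 hp.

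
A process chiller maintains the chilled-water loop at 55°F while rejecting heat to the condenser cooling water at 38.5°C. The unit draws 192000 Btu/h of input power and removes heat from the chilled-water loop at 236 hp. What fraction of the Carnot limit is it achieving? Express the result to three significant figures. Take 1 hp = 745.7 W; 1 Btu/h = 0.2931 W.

0.281

Converting, Q̇_C = 236.0 hp = 600400 Btu/h, so COP_actual = Q̇_C/Ẇ = 600400/192000 = 3.127.
In absolute terms T_C = 285.93 K and T_H = 311.65 K, so ΔT = 25.72 K.
COP_Carnot = T_C/ΔT = 285.93/25.72 = 11.12.
η_II = COP_actual/COP_Carnot = 3.127/11.12 = 0.2813.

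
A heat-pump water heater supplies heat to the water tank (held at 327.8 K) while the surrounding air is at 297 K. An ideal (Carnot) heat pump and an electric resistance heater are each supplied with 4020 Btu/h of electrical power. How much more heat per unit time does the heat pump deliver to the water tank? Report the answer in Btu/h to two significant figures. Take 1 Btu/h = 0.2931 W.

The reservoir spacing is ΔT = 327.8 − 297 = 30.80 K.
COP_Carnot = T_H/ΔT = 327.80/30.80 = 10.64.
The heat pump delivers Q̇_H = COP × Ẇ = 42780 Btu/h; the resistance heater delivers Ẇ = 4020 Btu/h.
Extra = (COP − 1)·Ẇ = 38760 Btu/h.

39000 Btu/h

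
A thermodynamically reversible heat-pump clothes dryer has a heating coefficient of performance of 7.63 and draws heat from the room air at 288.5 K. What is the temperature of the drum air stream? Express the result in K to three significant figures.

332 K

COP_HP = T_H/(T_H − T_C) rearranges to T_H = COP·T_C/(COP − 1).
With T_C = 288.50 K, T_H = 7.63 × 288.50/6.630 = 332.01 K.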